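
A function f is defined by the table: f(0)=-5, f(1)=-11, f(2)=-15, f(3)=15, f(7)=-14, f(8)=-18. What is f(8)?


Reading from the table at x = 8

-18


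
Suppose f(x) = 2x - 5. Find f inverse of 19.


Solve 2x - 5 = 19
x = (19 + 5) / 2 = 12

12


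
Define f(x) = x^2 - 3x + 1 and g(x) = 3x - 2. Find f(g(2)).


5


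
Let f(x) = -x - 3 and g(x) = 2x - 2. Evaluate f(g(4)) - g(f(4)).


f(g(4)) = -9
g(f(4)) = -16
Difference = 7

7


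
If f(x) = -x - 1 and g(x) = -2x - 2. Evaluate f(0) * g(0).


f(0) = -1
g(0) = -2
Product = 2

2


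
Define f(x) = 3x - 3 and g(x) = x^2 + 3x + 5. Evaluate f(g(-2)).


6


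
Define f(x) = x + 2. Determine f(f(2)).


6


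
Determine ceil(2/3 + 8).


2/3 = 0.6667
0.6667 + 8 = 8.6667
ceil(8.6667) = 9

9


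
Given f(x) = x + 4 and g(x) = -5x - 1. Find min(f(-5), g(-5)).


-1


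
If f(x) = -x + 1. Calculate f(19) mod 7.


f(19) = -18
-18 mod 7 = 3

3


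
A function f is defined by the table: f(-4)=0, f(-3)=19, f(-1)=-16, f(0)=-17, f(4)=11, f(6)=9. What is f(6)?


Reading from the table at x = 6

9


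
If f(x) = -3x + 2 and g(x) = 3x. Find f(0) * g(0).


f(0) = 2
g(0) = 0
Product = 0

0


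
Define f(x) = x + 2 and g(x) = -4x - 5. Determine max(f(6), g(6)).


f(6) = 8
g(6) = -29
max = 8

8


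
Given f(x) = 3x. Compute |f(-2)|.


f(-2) = -6
|-6| = 6

6


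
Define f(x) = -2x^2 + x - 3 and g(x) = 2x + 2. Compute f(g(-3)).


g(-3) = -4
f(-4) = (-2)*(-4)^2 + 1*(-4) - 3 = -39

-39


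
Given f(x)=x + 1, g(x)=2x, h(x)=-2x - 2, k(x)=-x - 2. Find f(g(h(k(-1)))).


k(-1) = -1
h(-1) = 0
g(0) = 0
f(0) = 1

1


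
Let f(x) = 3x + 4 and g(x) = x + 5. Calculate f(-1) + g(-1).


f(-1) = 1
g(-1) = 4
Sum = 5

5


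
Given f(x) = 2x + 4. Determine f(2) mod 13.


f(2) = 8
8 mod 13 = 8

8


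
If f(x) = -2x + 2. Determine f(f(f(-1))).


f(-1) = 4
f(4) = -6
f(-6) = 14

14


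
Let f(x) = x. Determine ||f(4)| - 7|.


f(4) = 4
|4| = 4
|4 - 7| = 3

3


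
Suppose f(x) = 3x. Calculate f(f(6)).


f(6) = 18
f(18) = 54

54


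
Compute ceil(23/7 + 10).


23/7 = 3.2857
3.2857 + 10 = 13.2857
ceil(13.2857) = 14

14


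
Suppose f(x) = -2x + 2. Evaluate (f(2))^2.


f(2) = -2
(-2)^2 = 4

4


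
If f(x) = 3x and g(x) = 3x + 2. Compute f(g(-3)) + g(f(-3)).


f(g(-3)) = -21
g(f(-3)) = -25
Sum = -46

-46


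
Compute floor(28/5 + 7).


12


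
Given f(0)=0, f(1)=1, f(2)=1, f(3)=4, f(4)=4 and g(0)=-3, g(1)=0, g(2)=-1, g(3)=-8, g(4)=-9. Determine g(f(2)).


f(2) = 1
g(1) = 0

0


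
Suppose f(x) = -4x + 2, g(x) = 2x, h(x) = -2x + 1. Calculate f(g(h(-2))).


-38


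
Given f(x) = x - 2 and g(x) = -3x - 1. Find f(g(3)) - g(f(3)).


f(g(3)) = -12
g(f(3)) = -4
Difference = -8

-8


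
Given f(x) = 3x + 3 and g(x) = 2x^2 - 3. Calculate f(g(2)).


g(2) = 5
f(5) = 18

18


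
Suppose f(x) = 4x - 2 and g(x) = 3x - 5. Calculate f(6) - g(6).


f(6) = 22
g(6) = 13
Difference = 9

9


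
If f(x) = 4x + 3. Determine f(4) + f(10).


62


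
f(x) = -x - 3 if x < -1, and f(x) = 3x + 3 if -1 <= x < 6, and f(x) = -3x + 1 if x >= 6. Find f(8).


8 satisfies x >= 6
f(8) = -23

-23


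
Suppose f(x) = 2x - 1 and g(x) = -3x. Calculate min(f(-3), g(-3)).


-7


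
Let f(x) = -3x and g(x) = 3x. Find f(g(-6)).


g(-6) = -18
f(-18) = 54

54


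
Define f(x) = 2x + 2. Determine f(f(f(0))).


14


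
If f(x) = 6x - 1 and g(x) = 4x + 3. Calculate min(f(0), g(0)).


f(0) = -1
g(0) = 3
min = -1

-1


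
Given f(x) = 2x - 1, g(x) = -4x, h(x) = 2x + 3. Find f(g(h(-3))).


h(-3) = -3
g(-3) = 12
f(12) = 23

23


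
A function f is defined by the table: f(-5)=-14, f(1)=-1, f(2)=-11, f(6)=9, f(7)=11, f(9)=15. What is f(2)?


-11


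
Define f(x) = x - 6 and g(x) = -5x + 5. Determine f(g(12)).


g(12) = -55
f(-55) = -61

-61


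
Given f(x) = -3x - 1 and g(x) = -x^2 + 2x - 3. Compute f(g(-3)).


53


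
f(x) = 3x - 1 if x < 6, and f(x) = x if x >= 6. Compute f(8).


8 satisfies x >= 6
f(8) = 8

8


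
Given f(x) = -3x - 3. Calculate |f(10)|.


33


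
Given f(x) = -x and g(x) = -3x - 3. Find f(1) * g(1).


f(1) = -1
g(1) = -6
Product = 6

6


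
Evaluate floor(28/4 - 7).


28/4 = 7
7 - 7 = 0
floor(0) = 0

0


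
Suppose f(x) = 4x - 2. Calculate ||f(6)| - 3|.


f(6) = 22
|22| = 22
|22 - 3| = 19

19


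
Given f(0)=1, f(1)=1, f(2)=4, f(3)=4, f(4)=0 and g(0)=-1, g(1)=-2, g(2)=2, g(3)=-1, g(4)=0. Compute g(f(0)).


-2


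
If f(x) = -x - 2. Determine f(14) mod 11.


f(14) = -16
-16 mod 11 = 6

6


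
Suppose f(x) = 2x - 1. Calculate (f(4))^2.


f(4) = 7
(7)^2 = 49

49


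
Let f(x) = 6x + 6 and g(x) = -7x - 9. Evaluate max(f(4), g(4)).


30


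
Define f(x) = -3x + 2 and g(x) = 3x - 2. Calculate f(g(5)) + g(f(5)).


f(g(5)) = -37
g(f(5)) = -41
Sum = -78

-78


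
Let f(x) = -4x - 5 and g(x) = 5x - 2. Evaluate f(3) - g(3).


f(3) = -17
g(3) = 13
Difference = -30

-30


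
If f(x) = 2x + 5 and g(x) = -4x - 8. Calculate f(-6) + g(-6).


f(-6) = -7
g(-6) = 16
Sum = 9

9


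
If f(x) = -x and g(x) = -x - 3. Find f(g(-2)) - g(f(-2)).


f(g(-2)) = 1
g(f(-2)) = -5
Difference = 6

6


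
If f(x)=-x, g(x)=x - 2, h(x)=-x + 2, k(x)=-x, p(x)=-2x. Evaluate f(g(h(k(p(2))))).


p(2) = -4
k(-4) = 4
h(4) = -2
g(-2) = -4
f(-4) = 4

4


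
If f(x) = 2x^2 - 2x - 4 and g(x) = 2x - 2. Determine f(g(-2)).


g(-2) = -6
f(-6) = 2*(-6)^2 - 2*(-6) - 4 = 80

80


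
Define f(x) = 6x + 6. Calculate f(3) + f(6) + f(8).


f(3) = 24
f(6) = 42
f(8) = 54
Sum = 120

120


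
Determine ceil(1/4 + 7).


1/4 = 0.25
0.25 + 7 = 7.25
ceil(7.25) = 8

8


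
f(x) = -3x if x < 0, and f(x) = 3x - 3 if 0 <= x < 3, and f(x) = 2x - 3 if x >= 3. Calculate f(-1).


-1 satisfies x < 0
f(-1) = 3

3


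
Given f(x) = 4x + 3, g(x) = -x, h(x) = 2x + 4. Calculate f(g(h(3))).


h(3) = 10
g(10) = -10
f(-10) = -37

-37


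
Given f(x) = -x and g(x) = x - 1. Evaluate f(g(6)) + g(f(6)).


-12


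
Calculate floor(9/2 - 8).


9/2 = 4.5
4.5 - 8 = -3.5
floor(-3.5) = -4

-4


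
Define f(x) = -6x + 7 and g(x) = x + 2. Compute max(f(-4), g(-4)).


f(-4) = 31
g(-4) = -2
max = 31

31


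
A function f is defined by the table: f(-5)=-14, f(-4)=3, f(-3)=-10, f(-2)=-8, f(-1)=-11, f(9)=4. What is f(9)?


Reading from the table at x = 9

4


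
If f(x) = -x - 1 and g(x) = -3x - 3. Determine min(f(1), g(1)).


f(1) = -2
g(1) = -6
min = -6

-6


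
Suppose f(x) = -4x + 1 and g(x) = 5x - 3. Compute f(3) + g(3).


f(3) = -11
g(3) = 12
Sum = 1

1


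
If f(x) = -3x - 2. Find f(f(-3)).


f(-3) = 7
f(7) = -23

-23


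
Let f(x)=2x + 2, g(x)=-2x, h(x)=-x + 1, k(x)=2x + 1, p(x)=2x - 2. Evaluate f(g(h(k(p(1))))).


2


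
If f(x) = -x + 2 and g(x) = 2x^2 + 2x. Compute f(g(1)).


g(1) = 4
f(4) = -2

-2


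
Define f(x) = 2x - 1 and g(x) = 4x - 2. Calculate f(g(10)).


75


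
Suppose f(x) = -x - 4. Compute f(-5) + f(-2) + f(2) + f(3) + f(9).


f(-5) = 1
f(-2) = -2
f(2) = -6
f(3) = -7
f(9) = -13
Sum = -27

-27


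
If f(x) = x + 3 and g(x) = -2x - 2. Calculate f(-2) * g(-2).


f(-2) = 1
g(-2) = 2
Product = 2

2


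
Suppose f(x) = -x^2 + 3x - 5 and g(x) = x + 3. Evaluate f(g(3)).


g(3) = 6
f(6) = (-1)*(6)^2 + 3*(6) - 5 = -23

-23


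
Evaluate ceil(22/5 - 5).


22/5 = 4.4
4.4 - 5 = -0.6
ceil(-0.6) = 0

0


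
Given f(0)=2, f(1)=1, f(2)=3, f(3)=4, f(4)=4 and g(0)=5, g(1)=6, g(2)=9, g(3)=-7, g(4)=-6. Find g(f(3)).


f(3) = 4
g(4) = -6

-6


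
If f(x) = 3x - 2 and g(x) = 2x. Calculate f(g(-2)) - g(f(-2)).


f(g(-2)) = -14
g(f(-2)) = -16
Difference = 2

2


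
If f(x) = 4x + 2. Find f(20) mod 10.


f(20) = 82
82 mod 10 = 2

2


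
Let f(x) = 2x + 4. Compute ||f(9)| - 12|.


f(9) = 22
|22| = 22
|22 - 12| = 10

10


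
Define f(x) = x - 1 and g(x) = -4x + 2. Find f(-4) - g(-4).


f(-4) = -5
g(-4) = 18
Difference = -23

-23


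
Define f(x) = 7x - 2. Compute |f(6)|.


f(6) = 40
|40| = 40

40


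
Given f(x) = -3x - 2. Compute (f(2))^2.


f(2) = -8
(-8)^2 = 64

64


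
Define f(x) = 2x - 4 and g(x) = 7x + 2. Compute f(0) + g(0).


f(0) = -4
g(0) = 2
Sum = -2

-2


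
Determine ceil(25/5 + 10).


25/5 = 5
5 + 10 = 15
ceil(15) = 15

15


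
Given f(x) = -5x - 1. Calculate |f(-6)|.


f(-6) = 29
|29| = 29

29


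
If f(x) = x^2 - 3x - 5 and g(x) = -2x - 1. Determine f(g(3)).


g(3) = -7
f(-7) = 1*(-7)^2 - 3*(-7) - 5 = 65

65


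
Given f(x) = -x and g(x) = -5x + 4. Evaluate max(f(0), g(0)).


f(0) = 0
g(0) = 4
max = 4

4


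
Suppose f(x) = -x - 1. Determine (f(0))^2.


f(0) = -1
(-1)^2 = 1

1


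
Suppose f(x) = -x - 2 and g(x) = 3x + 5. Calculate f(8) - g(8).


f(8) = -10
g(8) = 29
Difference = -39

-39


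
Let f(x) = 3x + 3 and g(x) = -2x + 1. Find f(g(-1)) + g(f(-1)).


f(g(-1)) = 12
g(f(-1)) = 1
Sum = 13

13


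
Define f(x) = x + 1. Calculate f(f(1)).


f(1) = 2
f(2) = 3

3


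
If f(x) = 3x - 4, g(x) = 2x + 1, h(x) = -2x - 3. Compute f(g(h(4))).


h(4) = -11
g(-11) = -21
f(-21) = -67

-67


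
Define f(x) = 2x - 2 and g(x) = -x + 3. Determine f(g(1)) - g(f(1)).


f(g(1)) = 2
g(f(1)) = 3
Difference = -1

-1


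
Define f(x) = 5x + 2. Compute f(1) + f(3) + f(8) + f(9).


f(1) = 7
f(3) = 17
f(8) = 42
f(9) = 47
Sum = 113

113


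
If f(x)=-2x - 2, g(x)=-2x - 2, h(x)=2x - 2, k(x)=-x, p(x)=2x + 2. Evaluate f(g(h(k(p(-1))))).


p(-1) = 0
k(0) = 0
h(0) = -2
g(-2) = 2
f(2) = -6

-6


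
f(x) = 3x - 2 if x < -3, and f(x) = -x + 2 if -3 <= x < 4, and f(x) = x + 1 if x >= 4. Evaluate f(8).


8 satisfies x >= 4
f(8) = 9

9


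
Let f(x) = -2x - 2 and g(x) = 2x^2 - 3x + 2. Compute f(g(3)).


-24


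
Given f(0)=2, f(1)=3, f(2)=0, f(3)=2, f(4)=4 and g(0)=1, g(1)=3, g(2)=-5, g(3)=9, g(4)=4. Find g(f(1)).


9


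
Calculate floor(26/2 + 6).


26/2 = 13
13 + 6 = 19
floor(19) = 19

19


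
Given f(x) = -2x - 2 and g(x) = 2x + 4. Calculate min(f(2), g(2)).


f(2) = -6
g(2) = 8
min = -6

-6


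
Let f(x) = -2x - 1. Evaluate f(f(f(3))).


-27


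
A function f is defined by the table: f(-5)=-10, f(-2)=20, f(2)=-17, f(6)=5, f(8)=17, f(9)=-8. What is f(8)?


Reading from the table at x = 8

17


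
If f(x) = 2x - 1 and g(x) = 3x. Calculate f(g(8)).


47


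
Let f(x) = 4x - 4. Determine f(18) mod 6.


f(18) = 68
68 mod 6 = 2

2


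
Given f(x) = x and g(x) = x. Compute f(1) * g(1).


f(1) = 1
g(1) = 1
Product = 1

1


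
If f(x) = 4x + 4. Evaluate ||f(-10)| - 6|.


f(-10) = -36
|-36| = 36
|36 - 6| = 30

30


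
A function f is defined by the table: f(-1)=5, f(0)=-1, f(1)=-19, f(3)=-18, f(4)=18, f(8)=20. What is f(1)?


Reading from the table at x = 1

-19


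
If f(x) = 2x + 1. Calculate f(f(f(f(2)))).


f(2) = 5
f(5) = 11
f(11) = 23
f(23) = 47

47


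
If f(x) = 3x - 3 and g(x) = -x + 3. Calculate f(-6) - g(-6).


f(-6) = -21
g(-6) = 9
Difference = -30

-30


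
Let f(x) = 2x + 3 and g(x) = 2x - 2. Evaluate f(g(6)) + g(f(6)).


f(g(6)) = 23
g(f(6)) = 28
Sum = 51

51


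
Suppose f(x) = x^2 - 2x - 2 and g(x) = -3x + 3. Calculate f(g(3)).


g(3) = -6
f(-6) = 1*(-6)^2 - 2*(-6) - 2 = 46

46


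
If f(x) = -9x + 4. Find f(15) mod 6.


1


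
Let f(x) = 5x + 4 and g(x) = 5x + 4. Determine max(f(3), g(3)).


f(3) = 19
g(3) = 19
max = 19

19


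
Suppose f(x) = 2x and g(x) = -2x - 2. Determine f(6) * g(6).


-168


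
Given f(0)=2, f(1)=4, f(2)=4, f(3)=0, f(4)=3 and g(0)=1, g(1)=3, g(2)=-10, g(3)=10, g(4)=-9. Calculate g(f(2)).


f(2) = 4
g(4) = -9

-9


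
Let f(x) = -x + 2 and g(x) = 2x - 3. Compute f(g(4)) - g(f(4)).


f(g(4)) = -3
g(f(4)) = -7
Difference = 4

4


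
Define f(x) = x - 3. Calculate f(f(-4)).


f(-4) = -7
f(-7) = -10

-10


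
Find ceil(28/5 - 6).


28/5 = 5.6
5.6 - 6 = -0.4
ceil(-0.4) = 0

0


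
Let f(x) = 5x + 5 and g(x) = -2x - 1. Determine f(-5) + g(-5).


f(-5) = -20
g(-5) = 9
Sum = -11

-11


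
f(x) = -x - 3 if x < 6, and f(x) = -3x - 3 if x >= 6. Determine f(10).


10 satisfies x >= 6
f(10) = -33

-33


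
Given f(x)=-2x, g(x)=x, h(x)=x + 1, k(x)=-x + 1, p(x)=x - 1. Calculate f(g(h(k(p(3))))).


p(3) = 2
k(2) = -1
h(-1) = 0
g(0) = 0
f(0) = 0

0


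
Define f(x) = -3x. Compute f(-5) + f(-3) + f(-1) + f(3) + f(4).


6


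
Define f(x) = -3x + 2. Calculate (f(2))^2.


f(2) = -4
(-4)^2 = 16

16


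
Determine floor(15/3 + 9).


15/3 = 5
5 + 9 = 14
floor(14) = 14

14


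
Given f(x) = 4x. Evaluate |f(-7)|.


f(-7) = -28
|-28| = 28

28


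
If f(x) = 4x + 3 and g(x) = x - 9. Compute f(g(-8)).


-65


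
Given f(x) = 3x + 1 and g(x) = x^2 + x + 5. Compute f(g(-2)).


g(-2) = 7
f(7) = 22

22


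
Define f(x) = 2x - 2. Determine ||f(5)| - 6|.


f(5) = 8
|8| = 8
|8 - 6| = 2

2


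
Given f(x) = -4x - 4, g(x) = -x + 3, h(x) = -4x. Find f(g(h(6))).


-112


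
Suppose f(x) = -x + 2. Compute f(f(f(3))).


f(3) = -1
f(-1) = 3
f(3) = -1

-1


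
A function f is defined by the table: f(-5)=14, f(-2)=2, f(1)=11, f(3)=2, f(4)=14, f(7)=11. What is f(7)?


Reading from the table at x = 7

11


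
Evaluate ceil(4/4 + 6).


4/4 = 1
1 + 6 = 7
ceil(7) = 7

7


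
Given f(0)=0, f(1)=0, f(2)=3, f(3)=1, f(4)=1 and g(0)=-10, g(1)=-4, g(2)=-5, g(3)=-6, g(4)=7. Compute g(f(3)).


f(3) = 1
g(1) = -4

-4


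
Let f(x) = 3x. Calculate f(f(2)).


f(2) = 6
f(6) = 18

18


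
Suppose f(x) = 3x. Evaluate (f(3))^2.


f(3) = 9
(9)^2 = 81

81


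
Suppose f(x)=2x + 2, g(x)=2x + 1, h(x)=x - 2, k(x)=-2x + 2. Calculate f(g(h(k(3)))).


k(3) = -4
h(-4) = -6
g(-6) = -11
f(-11) = -20

-20


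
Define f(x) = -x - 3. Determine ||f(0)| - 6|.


f(0) = -3
|-3| = 3
|3 - 6| = 3

3


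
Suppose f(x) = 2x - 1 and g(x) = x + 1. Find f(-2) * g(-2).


f(-2) = -5
g(-2) = -1
Product = 5

5


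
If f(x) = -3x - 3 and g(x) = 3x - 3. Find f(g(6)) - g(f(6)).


f(g(6)) = -48
g(f(6)) = -66
Difference = 18

18


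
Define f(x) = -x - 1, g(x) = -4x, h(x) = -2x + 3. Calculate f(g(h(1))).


h(1) = 1
g(1) = -4
f(-4) = 3

3


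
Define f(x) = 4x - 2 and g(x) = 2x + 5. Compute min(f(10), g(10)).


f(10) = 38
g(10) = 25
min = 25

25


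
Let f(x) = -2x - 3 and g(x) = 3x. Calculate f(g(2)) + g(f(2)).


f(g(2)) = -15
g(f(2)) = -21
Sum = -36

-36


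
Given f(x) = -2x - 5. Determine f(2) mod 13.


f(2) = -9
-9 mod 13 = 4

4


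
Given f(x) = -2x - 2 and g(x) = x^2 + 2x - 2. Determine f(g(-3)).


g(-3) = 1
f(1) = -4

-4


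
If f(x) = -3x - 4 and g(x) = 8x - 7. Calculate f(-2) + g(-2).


f(-2) = 2
g(-2) = -23
Sum = -21

-21


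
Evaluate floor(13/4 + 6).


13/4 = 3.25
3.25 + 6 = 9.25
floor(9.25) = 9

9


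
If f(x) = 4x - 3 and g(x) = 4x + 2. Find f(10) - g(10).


f(10) = 37
g(10) = 42
Difference = -5

-5


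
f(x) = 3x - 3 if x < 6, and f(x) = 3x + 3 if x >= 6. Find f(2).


2 satisfies x < 6
f(2) = 3

3


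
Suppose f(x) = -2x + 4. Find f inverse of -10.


Solve -2x + 4 = -10
x = (-10 - 4) / (-2) = 7

7


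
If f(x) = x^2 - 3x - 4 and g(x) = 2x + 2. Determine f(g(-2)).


g(-2) = -2
f(-2) = 1*(-2)^2 - 3*(-2) - 4 = 6

6


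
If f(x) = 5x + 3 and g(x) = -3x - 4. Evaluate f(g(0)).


-17


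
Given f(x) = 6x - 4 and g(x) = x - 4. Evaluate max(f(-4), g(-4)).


-8


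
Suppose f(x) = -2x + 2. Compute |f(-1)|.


f(-1) = 4
|4| = 4

4


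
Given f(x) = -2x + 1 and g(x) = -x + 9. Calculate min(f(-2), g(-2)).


f(-2) = 5
g(-2) = 11
min = 5

5


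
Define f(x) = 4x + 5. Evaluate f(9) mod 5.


f(9) = 41
41 mod 5 = 1

1


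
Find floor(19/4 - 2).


19/4 = 4.75
4.75 - 2 = 2.75
floor(2.75) = 2

2


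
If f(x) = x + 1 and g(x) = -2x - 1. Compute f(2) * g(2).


-15


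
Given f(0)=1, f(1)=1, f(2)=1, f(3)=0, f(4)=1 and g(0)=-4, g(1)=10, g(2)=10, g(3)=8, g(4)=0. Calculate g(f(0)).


f(0) = 1
g(1) = 10

10


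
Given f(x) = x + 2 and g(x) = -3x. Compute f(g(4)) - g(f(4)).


f(g(4)) = -10
g(f(4)) = -18
Difference = 8

8


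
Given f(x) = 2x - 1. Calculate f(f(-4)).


f(-4) = -9
f(-9) = -19

-19


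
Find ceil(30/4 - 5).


30/4 = 7.5
7.5 - 5 = 2.5
ceil(2.5) = 3

3


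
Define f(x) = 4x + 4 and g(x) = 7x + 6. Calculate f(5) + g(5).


f(5) = 24
g(5) = 41
Sum = 65

65


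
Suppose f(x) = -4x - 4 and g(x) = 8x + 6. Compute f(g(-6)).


g(-6) = -42
f(-42) = 164

164


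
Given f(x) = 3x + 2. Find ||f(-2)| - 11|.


f(-2) = -4
|-4| = 4
|4 - 11| = 7

7


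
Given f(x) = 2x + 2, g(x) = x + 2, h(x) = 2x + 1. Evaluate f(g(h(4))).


24


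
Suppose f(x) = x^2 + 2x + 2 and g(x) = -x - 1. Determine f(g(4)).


g(4) = -5
f(-5) = 1*(-5)^2 + 2*(-5) + 2 = 17

17


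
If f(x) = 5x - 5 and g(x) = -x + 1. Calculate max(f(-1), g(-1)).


f(-1) = -10
g(-1) = 2
max = 2

2


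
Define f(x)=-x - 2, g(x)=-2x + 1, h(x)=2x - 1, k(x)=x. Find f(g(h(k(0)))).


-5


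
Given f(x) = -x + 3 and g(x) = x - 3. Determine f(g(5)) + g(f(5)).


f(g(5)) = 1
g(f(5)) = -5
Sum = -4

-4


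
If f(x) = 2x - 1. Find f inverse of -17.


Solve 2x - 1 = -17
x = (-17 + 1) / 2 = -8

-8


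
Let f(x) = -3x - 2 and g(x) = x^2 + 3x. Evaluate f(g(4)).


g(4) = 28
f(28) = -86

-86


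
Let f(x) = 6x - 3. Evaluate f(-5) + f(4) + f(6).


21


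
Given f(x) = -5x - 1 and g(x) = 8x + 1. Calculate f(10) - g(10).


f(10) = -51
g(10) = 81
Difference = -132

-132


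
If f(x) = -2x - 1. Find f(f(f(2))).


f(2) = -5
f(-5) = 9
f(9) = -19

-19


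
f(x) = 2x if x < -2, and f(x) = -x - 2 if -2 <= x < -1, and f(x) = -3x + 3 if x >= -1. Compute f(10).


10 satisfies x >= -1
f(10) = -27

-27


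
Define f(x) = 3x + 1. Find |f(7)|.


22


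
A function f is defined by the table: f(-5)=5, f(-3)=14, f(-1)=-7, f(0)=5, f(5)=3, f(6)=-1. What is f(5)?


Reading from the table at x = 5

3


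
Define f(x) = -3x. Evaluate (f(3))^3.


f(3) = -9
(-9)^3 = -729

-729


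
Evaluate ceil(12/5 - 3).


12/5 = 2.4
2.4 - 3 = -0.6
ceil(-0.6) = 0

0


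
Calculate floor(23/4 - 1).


23/4 = 5.75
5.75 - 1 = 4.75
floor(4.75) = 4

4


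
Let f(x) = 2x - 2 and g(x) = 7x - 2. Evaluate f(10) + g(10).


f(10) = 18
g(10) = 68
Sum = 86

86


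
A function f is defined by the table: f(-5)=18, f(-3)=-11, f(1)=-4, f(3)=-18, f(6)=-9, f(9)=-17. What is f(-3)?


-11


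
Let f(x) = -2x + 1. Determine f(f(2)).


7


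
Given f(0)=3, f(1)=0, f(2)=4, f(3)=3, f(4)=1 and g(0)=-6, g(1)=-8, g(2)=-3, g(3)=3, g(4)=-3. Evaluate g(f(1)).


-6


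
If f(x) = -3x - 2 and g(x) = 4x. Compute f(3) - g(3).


f(3) = -11
g(3) = 12
Difference = -23

-23


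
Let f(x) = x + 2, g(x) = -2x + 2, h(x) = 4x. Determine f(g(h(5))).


-36


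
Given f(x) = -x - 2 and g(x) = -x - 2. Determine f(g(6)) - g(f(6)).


f(g(6)) = 6
g(f(6)) = 6
Difference = 0

0


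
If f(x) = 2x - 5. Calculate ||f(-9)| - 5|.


f(-9) = -23
|-23| = 23
|23 - 5| = 18

18


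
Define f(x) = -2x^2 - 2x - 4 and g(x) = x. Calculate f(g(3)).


g(3) = 3
f(3) = (-2)*(3)^2 - 2*(3) - 4 = -28

-28


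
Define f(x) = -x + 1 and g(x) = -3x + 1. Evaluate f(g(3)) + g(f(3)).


f(g(3)) = 9
g(f(3)) = 7
Sum = 16

16


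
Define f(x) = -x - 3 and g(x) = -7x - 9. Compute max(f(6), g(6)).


-9


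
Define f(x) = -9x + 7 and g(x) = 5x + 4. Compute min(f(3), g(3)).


f(3) = -20
g(3) = 19
min = -20

-20


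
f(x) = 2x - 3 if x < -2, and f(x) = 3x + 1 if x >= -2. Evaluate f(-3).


-3 satisfies x < -2
f(-3) = -9

-9


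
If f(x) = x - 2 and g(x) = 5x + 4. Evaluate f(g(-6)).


g(-6) = -26
f(-26) = -28

-28


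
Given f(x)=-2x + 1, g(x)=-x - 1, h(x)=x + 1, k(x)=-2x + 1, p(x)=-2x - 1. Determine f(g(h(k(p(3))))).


p(3) = -7
k(-7) = 15
h(15) = 16
g(16) = -17
f(-17) = 35

35


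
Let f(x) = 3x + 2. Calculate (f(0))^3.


f(0) = 2
(2)^3 = 8

8


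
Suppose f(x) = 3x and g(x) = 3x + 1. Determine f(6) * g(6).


f(6) = 18
g(6) = 19
Product = 342

342


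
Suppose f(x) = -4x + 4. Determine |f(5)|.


f(5) = -16
|-16| = 16

16


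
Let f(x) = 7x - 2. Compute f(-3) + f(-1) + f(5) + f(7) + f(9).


f(-3) = -23
f(-1) = -9
f(5) = 33
f(7) = 47
f(9) = 61
Sum = 109

109


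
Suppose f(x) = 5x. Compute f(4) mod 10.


0


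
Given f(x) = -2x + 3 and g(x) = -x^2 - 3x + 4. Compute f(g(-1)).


-9


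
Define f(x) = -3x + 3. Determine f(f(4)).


f(4) = -9
f(-9) = 30

30


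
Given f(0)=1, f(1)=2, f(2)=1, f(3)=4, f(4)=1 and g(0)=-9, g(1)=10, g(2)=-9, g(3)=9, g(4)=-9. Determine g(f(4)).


f(4) = 1
g(1) = 10

10


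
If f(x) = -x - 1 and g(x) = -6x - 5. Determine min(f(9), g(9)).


f(9) = -10
g(9) = -59
min = -59

-59


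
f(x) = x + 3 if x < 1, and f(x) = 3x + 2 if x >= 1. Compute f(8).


8 satisfies x >= 1
f(8) = 26

26


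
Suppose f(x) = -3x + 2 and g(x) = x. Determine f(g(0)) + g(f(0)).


f(g(0)) = 2
g(f(0)) = 2
Sum = 4

4


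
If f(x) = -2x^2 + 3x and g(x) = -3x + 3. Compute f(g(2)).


g(2) = -3
f(-3) = (-2)*(-3)^2 + 3*(-3) = -27

-27


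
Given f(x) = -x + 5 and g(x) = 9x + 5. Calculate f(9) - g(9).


f(9) = -4
g(9) = 86
Difference = -90

-90


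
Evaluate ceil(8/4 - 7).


8/4 = 2
2 - 7 = -5
ceil(-5) = -5

-5


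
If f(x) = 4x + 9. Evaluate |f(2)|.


f(2) = 17
|17| = 17

17


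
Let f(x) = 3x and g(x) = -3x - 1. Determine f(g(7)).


-66


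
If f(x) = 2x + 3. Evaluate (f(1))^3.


f(1) = 5
(5)^3 = 125

125


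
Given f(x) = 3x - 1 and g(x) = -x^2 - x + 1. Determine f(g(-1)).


g(-1) = 1
f(1) = 2

2


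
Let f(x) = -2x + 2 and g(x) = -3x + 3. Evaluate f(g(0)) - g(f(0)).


f(g(0)) = -4
g(f(0)) = -3
Difference = -1

-1


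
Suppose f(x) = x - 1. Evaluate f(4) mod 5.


f(4) = 3
3 mod 5 = 3

3


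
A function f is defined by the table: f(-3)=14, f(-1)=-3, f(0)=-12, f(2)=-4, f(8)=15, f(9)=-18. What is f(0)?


Reading from the table at x = 0

-12


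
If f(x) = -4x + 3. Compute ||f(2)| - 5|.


f(2) = -5
|-5| = 5
|5 - 5| = 0

0


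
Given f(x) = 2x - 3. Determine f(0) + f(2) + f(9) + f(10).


30


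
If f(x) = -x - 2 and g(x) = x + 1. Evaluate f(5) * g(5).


f(5) = -7
g(5) = 6
Product = -42

-42


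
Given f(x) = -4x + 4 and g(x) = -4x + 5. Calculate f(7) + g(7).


f(7) = -24
g(7) = -23
Sum = -47

-47


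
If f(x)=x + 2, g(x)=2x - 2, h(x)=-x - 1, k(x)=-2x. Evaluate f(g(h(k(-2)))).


k(-2) = 4
h(4) = -5
g(-5) = -12
f(-12) = -10

-10


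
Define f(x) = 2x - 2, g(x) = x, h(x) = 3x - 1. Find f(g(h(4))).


h(4) = 11
g(11) = 11
f(11) = 20

20


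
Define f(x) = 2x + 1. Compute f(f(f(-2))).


f(-2) = -3
f(-3) = -5
f(-5) = -9

-9


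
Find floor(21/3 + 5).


12


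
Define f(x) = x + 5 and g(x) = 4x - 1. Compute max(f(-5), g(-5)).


0


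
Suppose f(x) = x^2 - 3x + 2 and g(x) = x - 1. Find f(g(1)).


g(1) = 0
f(0) = 1*(0)^2 - 3*(0) + 2 = 2

2


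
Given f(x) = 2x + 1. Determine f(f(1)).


7


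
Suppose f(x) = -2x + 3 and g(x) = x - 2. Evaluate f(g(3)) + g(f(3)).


f(g(3)) = 1
g(f(3)) = -5
Sum = -4

-4


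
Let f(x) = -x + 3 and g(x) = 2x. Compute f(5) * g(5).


f(5) = -2
g(5) = 10
Product = -20

-20


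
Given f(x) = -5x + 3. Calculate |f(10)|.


f(10) = -47
|-47| = 47

47


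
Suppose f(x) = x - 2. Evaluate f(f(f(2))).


f(2) = 0
f(0) = -2
f(-2) = -4

-4


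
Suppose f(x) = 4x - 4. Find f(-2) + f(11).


f(-2) = -12
f(11) = 40
Sum = 28

28


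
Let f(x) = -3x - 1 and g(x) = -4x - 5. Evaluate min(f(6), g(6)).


f(6) = -19
g(6) = -29
min = -29

-29


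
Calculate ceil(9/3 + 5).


9/3 = 3
3 + 5 = 8
ceil(8) = 8

8


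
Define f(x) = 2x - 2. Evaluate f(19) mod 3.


f(19) = 36
36 mod 3 = 0

0


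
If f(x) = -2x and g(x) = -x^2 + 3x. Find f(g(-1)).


8


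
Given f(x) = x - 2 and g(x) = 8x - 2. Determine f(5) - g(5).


f(5) = 3
g(5) = 38
Difference = -35

-35


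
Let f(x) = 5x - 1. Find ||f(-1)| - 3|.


3


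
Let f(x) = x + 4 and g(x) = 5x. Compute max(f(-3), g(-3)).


f(-3) = 1
g(-3) = -15
max = 1

1


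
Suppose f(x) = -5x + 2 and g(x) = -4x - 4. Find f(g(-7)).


g(-7) = 24
f(24) = -118

-118


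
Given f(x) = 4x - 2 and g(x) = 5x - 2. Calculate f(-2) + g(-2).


f(-2) = -10
g(-2) = -12
Sum = -22

-22


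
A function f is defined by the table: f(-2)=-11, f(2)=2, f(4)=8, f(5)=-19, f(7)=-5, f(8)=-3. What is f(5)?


Reading from the table at x = 5

-19


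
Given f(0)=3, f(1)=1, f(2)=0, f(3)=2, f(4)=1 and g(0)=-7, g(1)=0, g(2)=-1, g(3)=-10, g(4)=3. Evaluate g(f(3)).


-1


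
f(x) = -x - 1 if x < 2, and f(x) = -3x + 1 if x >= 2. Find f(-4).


-4 satisfies x < 2
f(-4) = 3

3


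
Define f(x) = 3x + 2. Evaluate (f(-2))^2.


f(-2) = -4
(-4)^2 = 16

16


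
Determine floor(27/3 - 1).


27/3 = 9
9 - 1 = 8
floor(8) = 8

8


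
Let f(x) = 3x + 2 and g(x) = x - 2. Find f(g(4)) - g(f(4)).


f(g(4)) = 8
g(f(4)) = 12
Difference = -4

-4


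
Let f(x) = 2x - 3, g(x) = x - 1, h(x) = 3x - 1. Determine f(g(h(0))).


h(0) = -1
g(-1) = -2
f(-2) = -7

-7


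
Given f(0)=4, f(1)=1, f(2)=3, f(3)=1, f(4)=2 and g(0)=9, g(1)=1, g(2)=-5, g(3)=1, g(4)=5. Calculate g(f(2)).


f(2) = 3
g(3) = 1

1


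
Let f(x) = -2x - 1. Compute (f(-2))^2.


f(-2) = 3
(3)^2 = 9

9


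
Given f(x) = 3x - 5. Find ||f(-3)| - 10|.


f(-3) = -14
|-14| = 14
|14 - 10| = 4

4


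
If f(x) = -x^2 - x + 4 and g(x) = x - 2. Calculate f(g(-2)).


-8


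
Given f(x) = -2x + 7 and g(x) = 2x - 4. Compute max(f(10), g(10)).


f(10) = -13
g(10) = 16
max = 16

16


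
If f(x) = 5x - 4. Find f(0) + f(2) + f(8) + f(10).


f(0) = -4
f(2) = 6
f(8) = 36
f(10) = 46
Sum = 84

84


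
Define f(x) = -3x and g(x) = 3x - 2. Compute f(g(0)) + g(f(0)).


4


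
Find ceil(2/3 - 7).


2/3 = 0.6667
0.6667 - 7 = -6.3333
ceil(-6.3333) = -6

-6


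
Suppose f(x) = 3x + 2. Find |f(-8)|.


f(-8) = -22
|-22| = 22

22


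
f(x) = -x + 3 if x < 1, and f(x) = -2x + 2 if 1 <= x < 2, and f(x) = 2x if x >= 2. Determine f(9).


9 satisfies x >= 2
f(9) = 18

18


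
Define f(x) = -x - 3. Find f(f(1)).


1


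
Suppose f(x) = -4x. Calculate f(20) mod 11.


f(20) = -80
-80 mod 11 = 8

8


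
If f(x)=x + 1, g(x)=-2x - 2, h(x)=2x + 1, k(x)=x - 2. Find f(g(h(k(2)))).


-3


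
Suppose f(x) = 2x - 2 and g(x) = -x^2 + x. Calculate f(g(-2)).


-14


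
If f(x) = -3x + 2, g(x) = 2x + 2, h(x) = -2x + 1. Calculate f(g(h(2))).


h(2) = -3
g(-3) = -4
f(-4) = 14

14


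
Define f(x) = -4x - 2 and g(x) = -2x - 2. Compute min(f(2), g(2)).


f(2) = -10
g(2) = -6
min = -10

-10


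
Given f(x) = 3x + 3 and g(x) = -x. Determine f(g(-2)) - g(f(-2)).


f(g(-2)) = 9
g(f(-2)) = 3
Difference = 6

6


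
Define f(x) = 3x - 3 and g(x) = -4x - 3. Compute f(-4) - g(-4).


f(-4) = -15
g(-4) = 13
Difference = -28

-28


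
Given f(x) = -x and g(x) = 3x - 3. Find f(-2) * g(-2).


f(-2) = 2
g(-2) = -9
Product = -18

-18


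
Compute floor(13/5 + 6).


13/5 = 2.6
2.6 + 6 = 8.6
floor(8.6) = 8

8


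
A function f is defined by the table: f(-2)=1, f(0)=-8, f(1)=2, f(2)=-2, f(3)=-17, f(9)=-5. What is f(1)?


Reading from the table at x = 1

2


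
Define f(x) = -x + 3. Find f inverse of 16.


Solve -x + 3 = 16
x = (16 - 3) / (-1) = -13

-13


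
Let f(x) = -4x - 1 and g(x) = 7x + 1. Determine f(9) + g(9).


f(9) = -37
g(9) = 64
Sum = 27

27


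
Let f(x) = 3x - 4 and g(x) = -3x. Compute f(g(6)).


-58


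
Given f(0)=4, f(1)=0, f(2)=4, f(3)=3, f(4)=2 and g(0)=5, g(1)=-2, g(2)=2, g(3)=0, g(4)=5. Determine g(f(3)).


f(3) = 3
g(3) = 0

0


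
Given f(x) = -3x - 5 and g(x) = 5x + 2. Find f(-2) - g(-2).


f(-2) = 1
g(-2) = -8
Difference = 9

9


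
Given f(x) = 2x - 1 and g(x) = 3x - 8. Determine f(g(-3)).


g(-3) = -17
f(-17) = -35

-35


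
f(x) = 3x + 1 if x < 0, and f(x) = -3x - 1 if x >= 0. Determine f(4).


4 satisfies x >= 0
f(4) = -13

-13


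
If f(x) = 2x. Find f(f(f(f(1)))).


16


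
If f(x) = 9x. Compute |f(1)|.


f(1) = 9
|9| = 9

9


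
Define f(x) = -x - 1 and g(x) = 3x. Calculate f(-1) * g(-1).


f(-1) = 0
g(-1) = -3
Product = 0

0


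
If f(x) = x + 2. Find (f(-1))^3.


f(-1) = 1
(1)^3 = 1

1


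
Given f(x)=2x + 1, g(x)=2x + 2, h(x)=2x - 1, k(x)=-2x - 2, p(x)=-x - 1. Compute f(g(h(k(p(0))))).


p(0) = -1
k(-1) = 0
h(0) = -1
g(-1) = 0
f(0) = 1

1


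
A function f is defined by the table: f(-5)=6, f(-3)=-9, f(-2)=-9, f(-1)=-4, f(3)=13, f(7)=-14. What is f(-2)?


Reading from the table at x = -2

-9


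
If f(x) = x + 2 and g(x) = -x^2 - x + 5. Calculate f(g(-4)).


-5


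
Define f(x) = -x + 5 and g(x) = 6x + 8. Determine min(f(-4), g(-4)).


-16


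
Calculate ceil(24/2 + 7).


24/2 = 12
12 + 7 = 19
ceil(19) = 19

19


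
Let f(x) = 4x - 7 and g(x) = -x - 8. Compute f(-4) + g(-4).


f(-4) = -23
g(-4) = -4
Sum = -27

-27


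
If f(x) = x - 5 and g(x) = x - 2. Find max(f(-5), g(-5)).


f(-5) = -10
g(-5) = -7
max = -7

-7


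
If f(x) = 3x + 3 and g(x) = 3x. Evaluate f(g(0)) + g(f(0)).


f(g(0)) = 3
g(f(0)) = 9
Sum = 12

12


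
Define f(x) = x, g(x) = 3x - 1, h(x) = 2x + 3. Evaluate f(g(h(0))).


8


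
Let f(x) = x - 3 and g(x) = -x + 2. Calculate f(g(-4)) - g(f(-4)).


f(g(-4)) = 3
g(f(-4)) = 9
Difference = -6

-6


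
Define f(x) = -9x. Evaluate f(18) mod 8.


f(18) = -162
-162 mod 8 = 6

6


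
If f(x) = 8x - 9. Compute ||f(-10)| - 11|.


f(-10) = -89
|-89| = 89
|89 - 11| = 78

78


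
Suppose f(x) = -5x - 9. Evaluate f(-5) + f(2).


-3


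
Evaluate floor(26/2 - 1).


12


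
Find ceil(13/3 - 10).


13/3 = 4.3333
4.3333 - 10 = -5.6667
ceil(-5.6667) = -5

-5


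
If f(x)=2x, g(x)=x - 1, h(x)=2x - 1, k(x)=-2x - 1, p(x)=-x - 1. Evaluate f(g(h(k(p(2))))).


p(2) = -3
k(-3) = 5
h(5) = 9
g(9) = 8
f(8) = 16

16


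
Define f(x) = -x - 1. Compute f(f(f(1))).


f(1) = -2
f(-2) = 1
f(1) = -2

-2


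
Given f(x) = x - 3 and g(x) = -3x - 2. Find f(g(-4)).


g(-4) = 10
f(10) = 7

7


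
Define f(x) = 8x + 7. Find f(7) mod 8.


7


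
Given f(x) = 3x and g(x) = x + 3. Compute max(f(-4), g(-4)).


f(-4) = -12
g(-4) = -1
max = -1

-1


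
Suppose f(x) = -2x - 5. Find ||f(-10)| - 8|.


f(-10) = 15
|15| = 15
|15 - 8| = 7

7


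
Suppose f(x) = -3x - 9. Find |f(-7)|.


f(-7) = 12
|12| = 12

12


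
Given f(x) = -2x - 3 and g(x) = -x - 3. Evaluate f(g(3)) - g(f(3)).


f(g(3)) = 9
g(f(3)) = 6
Difference = 3

3


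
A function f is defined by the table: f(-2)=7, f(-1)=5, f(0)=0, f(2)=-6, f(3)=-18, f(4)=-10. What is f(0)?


Reading from the table at x = 0

0


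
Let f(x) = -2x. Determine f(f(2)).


f(2) = -4
f(-4) = 8

8


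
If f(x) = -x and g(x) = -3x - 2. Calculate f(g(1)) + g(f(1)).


f(g(1)) = 5
g(f(1)) = 1
Sum = 6

6


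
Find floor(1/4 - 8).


1/4 = 0.25
0.25 - 8 = -7.75
floor(-7.75) = -8

-8


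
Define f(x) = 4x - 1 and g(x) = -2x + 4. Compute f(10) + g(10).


f(10) = 39
g(10) = -16
Sum = 23

23


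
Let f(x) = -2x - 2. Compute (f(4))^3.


f(4) = -10
(-10)^3 = -1000

-1000


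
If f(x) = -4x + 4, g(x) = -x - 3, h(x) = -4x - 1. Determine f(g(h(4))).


h(4) = -17
g(-17) = 14
f(14) = -52

-52


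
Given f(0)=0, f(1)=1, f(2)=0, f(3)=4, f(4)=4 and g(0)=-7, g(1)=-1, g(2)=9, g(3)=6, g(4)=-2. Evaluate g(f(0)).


f(0) = 0
g(0) = -7

-7


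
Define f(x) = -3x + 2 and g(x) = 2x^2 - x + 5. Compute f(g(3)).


g(3) = 20
f(20) = -58

-58


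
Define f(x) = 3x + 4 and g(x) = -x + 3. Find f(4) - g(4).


17


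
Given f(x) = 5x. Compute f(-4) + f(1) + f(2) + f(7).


f(-4) = -20
f(1) = 5
f(2) = 10
f(7) = 35
Sum = 30

30


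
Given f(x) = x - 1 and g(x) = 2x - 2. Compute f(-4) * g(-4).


f(-4) = -5
g(-4) = -10
Product = 50

50


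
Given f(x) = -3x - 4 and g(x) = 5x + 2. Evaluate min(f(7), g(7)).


-25


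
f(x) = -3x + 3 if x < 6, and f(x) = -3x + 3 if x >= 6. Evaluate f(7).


7 satisfies x >= 6
f(7) = -18

-18


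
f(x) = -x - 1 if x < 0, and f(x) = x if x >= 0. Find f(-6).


-6 satisfies x < 0
f(-6) = 5

5


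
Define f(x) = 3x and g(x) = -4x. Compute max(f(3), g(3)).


9


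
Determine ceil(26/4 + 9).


26/4 = 6.5
6.5 + 9 = 15.5
ceil(15.5) = 16

16


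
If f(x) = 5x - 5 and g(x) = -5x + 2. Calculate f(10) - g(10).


93


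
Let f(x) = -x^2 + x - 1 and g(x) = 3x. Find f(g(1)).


g(1) = 3
f(3) = (-1)*(3)^2 + 1*(3) - 1 = -7

-7


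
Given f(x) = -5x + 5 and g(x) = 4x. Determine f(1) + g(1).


f(1) = 0
g(1) = 4
Sum = 4

4


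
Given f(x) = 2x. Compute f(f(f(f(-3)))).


f(-3) = -6
f(-6) = -12
f(-12) = -24
f(-24) = -48

-48


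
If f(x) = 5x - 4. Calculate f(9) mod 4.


f(9) = 41
41 mod 4 = 1

1


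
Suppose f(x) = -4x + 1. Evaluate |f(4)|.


f(4) = -15
|-15| = 15

15


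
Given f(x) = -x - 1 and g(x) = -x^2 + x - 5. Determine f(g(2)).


g(2) = -7
f(-7) = 6

6


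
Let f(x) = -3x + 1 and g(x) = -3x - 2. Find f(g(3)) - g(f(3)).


f(g(3)) = 34
g(f(3)) = 22
Difference = 12

12


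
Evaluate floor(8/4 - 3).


8/4 = 2
2 - 3 = -1
floor(-1) = -1

-1


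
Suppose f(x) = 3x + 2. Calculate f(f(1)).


f(1) = 5
f(5) = 17

17


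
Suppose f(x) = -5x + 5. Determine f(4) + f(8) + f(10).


-95


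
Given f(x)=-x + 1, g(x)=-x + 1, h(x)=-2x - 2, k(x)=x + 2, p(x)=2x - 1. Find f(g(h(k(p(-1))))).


p(-1) = -3
k(-3) = -1
h(-1) = 0
g(0) = 1
f(1) = 0

0


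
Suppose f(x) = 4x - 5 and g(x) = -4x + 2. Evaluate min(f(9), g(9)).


f(9) = 31
g(9) = -34
min = -34

-34


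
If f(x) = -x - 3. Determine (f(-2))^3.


f(-2) = -1
(-1)^3 = -1

-1


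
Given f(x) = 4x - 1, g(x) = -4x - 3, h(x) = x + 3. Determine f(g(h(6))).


h(6) = 9
g(9) = -39
f(-39) = -157

-157


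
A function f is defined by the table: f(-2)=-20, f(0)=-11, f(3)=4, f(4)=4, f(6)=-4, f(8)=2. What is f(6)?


Reading from the table at x = 6

-4


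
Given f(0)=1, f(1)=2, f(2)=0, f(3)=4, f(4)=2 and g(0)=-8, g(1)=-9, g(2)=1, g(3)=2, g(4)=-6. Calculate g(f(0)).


-9


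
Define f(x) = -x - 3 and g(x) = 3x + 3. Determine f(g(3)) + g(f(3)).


f(g(3)) = -15
g(f(3)) = -15
Sum = -30

-30


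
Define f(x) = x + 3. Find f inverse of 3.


Solve x + 3 = 3
x = (3 - 3) / 1 = 0

0


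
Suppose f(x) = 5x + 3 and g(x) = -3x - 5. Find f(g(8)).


g(8) = -29
f(-29) = -142

-142


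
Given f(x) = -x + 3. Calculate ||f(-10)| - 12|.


f(-10) = 13
|13| = 13
|13 - 12| = 1

1


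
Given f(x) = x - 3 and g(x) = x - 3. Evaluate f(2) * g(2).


f(2) = -1
g(2) = -1
Product = 1

1


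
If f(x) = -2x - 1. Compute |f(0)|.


f(0) = -1
|-1| = 1

1


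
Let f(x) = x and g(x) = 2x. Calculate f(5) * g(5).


f(5) = 5
g(5) = 10
Product = 50

50


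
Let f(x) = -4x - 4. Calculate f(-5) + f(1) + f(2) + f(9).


f(-5) = 16
f(1) = -8
f(2) = -12
f(9) = -40
Sum = -44

-44


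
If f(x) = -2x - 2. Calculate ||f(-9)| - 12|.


4


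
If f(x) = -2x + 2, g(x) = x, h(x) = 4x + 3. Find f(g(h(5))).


h(5) = 23
g(23) = 23
f(23) = -44

-44


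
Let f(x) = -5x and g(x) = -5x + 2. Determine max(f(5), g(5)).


f(5) = -25
g(5) = -23
max = -23

-23


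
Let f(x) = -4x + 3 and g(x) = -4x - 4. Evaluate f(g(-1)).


g(-1) = 0
f(0) = 3

3


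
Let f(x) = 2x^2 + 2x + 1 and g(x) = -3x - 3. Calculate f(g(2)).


g(2) = -9
f(-9) = 2*(-9)^2 + 2*(-9) + 1 = 145

145


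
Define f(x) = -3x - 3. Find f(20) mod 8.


1


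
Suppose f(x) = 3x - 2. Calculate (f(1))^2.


f(1) = 1
(1)^2 = 1

1


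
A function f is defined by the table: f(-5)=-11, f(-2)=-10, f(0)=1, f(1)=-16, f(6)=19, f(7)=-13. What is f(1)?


Reading from the table at x = 1

-16


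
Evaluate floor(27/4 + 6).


27/4 = 6.75
6.75 + 6 = 12.75
floor(12.75) = 12

12


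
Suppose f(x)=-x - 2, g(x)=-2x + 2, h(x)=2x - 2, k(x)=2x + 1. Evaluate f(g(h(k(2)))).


k(2) = 5
h(5) = 8
g(8) = -14
f(-14) = 12

12


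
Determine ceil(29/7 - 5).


29/7 = 4.1429
4.1429 - 5 = -0.8571
ceil(-0.8571) = 0

0


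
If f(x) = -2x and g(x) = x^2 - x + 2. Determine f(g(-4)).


g(-4) = 22
f(22) = -44

-44


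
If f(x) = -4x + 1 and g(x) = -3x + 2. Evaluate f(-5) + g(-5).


38


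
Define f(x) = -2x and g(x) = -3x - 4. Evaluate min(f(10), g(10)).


f(10) = -20
g(10) = -34
min = -34

-34


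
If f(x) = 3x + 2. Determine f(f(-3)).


f(-3) = -7
f(-7) = -19

-19


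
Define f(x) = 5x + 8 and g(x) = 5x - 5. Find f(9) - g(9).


f(9) = 53
g(9) = 40
Difference = 13

13


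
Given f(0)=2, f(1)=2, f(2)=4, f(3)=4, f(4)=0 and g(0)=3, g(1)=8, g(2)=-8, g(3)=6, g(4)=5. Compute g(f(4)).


3


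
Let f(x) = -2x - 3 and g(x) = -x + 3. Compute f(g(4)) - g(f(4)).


f(g(4)) = -1
g(f(4)) = 14
Difference = -15

-15


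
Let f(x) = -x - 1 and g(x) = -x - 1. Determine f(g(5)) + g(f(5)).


f(g(5)) = 5
g(f(5)) = 5
Sum = 10

10


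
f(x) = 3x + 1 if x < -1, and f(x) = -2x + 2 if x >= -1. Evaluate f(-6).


-6 satisfies x < -1
f(-6) = -17

-17


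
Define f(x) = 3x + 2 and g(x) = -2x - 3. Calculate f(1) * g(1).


f(1) = 5
g(1) = -5
Product = -25

-25


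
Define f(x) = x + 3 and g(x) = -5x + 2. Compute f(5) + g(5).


-15


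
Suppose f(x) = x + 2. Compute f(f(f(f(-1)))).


7


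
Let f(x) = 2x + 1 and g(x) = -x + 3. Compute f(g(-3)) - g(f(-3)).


f(g(-3)) = 13
g(f(-3)) = 8
Difference = 5

5


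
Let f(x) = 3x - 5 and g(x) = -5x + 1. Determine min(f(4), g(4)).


f(4) = 7
g(4) = -19
min = -19

-19


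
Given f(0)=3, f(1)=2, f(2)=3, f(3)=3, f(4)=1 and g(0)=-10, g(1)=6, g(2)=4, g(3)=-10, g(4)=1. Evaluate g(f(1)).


f(1) = 2
g(2) = 4

4


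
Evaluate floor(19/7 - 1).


19/7 = 2.7143
2.7143 - 1 = 1.7143
floor(1.7143) = 1

1


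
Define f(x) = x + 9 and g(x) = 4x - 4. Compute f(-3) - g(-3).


f(-3) = 6
g(-3) = -16
Difference = 22

22


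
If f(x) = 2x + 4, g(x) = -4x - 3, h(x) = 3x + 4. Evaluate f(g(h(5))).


-154


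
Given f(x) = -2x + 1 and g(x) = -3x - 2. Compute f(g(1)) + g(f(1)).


f(g(1)) = 11
g(f(1)) = 1
Sum = 12

12


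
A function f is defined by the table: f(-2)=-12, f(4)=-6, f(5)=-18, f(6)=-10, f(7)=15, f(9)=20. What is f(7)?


Reading from the table at x = 7

15


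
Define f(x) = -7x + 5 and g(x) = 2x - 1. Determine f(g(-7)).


g(-7) = -15
f(-15) = 110

110
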